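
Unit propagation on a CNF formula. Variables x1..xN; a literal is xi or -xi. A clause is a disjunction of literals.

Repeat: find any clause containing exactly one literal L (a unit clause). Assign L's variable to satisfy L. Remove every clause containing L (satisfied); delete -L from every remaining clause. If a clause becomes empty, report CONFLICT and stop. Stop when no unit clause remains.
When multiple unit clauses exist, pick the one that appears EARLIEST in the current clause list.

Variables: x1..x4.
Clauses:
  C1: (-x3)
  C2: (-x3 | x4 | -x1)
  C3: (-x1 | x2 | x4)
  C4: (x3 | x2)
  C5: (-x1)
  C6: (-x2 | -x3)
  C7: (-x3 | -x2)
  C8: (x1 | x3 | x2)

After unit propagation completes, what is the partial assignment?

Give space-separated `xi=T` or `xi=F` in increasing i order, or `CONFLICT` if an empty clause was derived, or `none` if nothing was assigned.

unit clause [-3] forces x3=F; simplify:
  drop 3 from [3, 2] -> [2]
  drop 3 from [1, 3, 2] -> [1, 2]
  satisfied 4 clause(s); 4 remain; assigned so far: [3]
unit clause [2] forces x2=T; simplify:
  satisfied 3 clause(s); 1 remain; assigned so far: [2, 3]
unit clause [-1] forces x1=F; simplify:
  satisfied 1 clause(s); 0 remain; assigned so far: [1, 2, 3]

Answer: x1=F x2=T x3=F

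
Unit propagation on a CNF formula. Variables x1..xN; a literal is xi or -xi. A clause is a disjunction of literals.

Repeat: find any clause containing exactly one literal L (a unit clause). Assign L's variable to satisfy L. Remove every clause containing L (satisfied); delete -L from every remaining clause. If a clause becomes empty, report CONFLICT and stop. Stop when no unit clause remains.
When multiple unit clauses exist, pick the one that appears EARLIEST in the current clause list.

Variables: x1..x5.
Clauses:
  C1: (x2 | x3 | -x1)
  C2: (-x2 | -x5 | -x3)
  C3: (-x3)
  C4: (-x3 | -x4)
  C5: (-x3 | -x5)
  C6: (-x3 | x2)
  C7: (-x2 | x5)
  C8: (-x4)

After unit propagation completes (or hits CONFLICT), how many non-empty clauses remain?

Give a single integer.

unit clause [-3] forces x3=F; simplify:
  drop 3 from [2, 3, -1] -> [2, -1]
  satisfied 5 clause(s); 3 remain; assigned so far: [3]
unit clause [-4] forces x4=F; simplify:
  satisfied 1 clause(s); 2 remain; assigned so far: [3, 4]

Answer: 2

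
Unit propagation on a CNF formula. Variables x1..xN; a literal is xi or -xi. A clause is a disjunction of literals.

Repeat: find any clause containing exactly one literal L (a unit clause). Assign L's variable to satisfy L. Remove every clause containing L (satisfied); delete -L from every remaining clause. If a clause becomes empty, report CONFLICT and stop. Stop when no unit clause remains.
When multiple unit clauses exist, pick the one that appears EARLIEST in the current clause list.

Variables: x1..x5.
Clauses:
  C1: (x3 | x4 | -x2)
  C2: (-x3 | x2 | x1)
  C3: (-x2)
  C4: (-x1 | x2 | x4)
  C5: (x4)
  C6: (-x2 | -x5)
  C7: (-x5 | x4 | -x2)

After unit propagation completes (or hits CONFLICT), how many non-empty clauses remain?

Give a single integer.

Answer: 1

Derivation:
unit clause [-2] forces x2=F; simplify:
  drop 2 from [-3, 2, 1] -> [-3, 1]
  drop 2 from [-1, 2, 4] -> [-1, 4]
  satisfied 4 clause(s); 3 remain; assigned so far: [2]
unit clause [4] forces x4=T; simplify:
  satisfied 2 clause(s); 1 remain; assigned so far: [2, 4]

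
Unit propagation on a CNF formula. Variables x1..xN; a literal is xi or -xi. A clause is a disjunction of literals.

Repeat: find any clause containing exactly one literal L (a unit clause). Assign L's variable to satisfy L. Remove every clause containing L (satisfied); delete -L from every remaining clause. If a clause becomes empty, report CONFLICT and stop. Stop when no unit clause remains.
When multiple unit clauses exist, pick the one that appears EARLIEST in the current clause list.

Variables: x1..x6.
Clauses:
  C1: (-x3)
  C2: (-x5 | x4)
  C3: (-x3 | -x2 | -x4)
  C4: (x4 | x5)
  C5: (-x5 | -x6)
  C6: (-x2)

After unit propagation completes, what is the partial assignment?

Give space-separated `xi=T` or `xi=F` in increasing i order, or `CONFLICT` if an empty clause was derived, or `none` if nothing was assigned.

Answer: x2=F x3=F

Derivation:
unit clause [-3] forces x3=F; simplify:
  satisfied 2 clause(s); 4 remain; assigned so far: [3]
unit clause [-2] forces x2=F; simplify:
  satisfied 1 clause(s); 3 remain; assigned so far: [2, 3]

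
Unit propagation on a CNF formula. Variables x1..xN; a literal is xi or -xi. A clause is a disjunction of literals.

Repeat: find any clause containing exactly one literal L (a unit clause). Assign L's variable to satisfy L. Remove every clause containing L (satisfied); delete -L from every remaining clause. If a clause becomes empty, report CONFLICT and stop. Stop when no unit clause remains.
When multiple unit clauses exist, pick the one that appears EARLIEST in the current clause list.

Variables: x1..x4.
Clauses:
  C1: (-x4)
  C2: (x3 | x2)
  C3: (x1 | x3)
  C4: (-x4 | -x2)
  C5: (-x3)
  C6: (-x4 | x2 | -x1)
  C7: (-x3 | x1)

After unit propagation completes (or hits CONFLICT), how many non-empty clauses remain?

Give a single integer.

Answer: 0

Derivation:
unit clause [-4] forces x4=F; simplify:
  satisfied 3 clause(s); 4 remain; assigned so far: [4]
unit clause [-3] forces x3=F; simplify:
  drop 3 from [3, 2] -> [2]
  drop 3 from [1, 3] -> [1]
  satisfied 2 clause(s); 2 remain; assigned so far: [3, 4]
unit clause [2] forces x2=T; simplify:
  satisfied 1 clause(s); 1 remain; assigned so far: [2, 3, 4]
unit clause [1] forces x1=T; simplify:
  satisfied 1 clause(s); 0 remain; assigned so far: [1, 2, 3, 4]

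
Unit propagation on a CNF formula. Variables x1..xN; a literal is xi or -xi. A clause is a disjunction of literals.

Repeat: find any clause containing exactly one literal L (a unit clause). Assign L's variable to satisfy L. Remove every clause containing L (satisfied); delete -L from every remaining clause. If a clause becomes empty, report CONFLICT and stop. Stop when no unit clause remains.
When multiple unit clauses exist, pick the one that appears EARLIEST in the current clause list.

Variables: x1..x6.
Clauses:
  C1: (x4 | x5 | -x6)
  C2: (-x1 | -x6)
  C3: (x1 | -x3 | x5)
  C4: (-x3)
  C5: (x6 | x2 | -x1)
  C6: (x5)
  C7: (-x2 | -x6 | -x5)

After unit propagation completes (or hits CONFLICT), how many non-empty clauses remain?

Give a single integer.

Answer: 3

Derivation:
unit clause [-3] forces x3=F; simplify:
  satisfied 2 clause(s); 5 remain; assigned so far: [3]
unit clause [5] forces x5=T; simplify:
  drop -5 from [-2, -6, -5] -> [-2, -6]
  satisfied 2 clause(s); 3 remain; assigned so far: [3, 5]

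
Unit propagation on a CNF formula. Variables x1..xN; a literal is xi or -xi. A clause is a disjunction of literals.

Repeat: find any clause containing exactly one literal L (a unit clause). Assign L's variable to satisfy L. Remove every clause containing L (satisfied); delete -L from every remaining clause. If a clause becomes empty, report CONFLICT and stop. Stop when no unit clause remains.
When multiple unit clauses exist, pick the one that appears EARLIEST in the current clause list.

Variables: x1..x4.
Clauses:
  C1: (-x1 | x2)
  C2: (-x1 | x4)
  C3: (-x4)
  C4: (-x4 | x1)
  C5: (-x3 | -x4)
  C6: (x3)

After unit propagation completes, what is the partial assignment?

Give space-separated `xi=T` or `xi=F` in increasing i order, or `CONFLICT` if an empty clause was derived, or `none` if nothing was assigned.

unit clause [-4] forces x4=F; simplify:
  drop 4 from [-1, 4] -> [-1]
  satisfied 3 clause(s); 3 remain; assigned so far: [4]
unit clause [-1] forces x1=F; simplify:
  satisfied 2 clause(s); 1 remain; assigned so far: [1, 4]
unit clause [3] forces x3=T; simplify:
  satisfied 1 clause(s); 0 remain; assigned so far: [1, 3, 4]

Answer: x1=F x3=T x4=F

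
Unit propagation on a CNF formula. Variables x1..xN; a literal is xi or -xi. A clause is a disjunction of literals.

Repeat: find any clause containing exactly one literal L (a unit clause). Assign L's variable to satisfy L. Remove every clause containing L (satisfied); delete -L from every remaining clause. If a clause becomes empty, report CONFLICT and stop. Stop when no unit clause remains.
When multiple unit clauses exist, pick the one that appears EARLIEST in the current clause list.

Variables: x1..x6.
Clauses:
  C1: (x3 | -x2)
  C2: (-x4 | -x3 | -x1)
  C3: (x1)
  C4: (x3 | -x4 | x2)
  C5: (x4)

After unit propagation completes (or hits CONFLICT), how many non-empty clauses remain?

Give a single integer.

Answer: 0

Derivation:
unit clause [1] forces x1=T; simplify:
  drop -1 from [-4, -3, -1] -> [-4, -3]
  satisfied 1 clause(s); 4 remain; assigned so far: [1]
unit clause [4] forces x4=T; simplify:
  drop -4 from [-4, -3] -> [-3]
  drop -4 from [3, -4, 2] -> [3, 2]
  satisfied 1 clause(s); 3 remain; assigned so far: [1, 4]
unit clause [-3] forces x3=F; simplify:
  drop 3 from [3, -2] -> [-2]
  drop 3 from [3, 2] -> [2]
  satisfied 1 clause(s); 2 remain; assigned so far: [1, 3, 4]
unit clause [-2] forces x2=F; simplify:
  drop 2 from [2] -> [] (empty!)
  satisfied 1 clause(s); 1 remain; assigned so far: [1, 2, 3, 4]
CONFLICT (empty clause)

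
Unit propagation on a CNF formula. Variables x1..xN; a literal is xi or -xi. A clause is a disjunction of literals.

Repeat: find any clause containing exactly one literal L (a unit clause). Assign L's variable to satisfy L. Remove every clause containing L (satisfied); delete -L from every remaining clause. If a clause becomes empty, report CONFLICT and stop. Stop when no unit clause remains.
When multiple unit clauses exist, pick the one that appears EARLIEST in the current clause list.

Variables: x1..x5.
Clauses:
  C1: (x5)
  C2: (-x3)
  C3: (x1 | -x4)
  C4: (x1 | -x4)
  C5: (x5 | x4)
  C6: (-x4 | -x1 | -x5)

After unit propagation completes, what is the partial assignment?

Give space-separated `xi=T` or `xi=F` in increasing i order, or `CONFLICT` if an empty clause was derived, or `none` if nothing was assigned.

unit clause [5] forces x5=T; simplify:
  drop -5 from [-4, -1, -5] -> [-4, -1]
  satisfied 2 clause(s); 4 remain; assigned so far: [5]
unit clause [-3] forces x3=F; simplify:
  satisfied 1 clause(s); 3 remain; assigned so far: [3, 5]

Answer: x3=F x5=T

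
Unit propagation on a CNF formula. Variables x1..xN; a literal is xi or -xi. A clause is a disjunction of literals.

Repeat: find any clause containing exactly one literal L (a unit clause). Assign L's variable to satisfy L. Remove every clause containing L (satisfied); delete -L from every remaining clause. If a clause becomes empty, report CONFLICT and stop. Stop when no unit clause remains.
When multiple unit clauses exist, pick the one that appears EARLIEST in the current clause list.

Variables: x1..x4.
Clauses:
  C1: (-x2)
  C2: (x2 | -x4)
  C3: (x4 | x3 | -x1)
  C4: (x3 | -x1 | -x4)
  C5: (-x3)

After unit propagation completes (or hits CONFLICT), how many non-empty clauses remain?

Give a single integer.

Answer: 0

Derivation:
unit clause [-2] forces x2=F; simplify:
  drop 2 from [2, -4] -> [-4]
  satisfied 1 clause(s); 4 remain; assigned so far: [2]
unit clause [-4] forces x4=F; simplify:
  drop 4 from [4, 3, -1] -> [3, -1]
  satisfied 2 clause(s); 2 remain; assigned so far: [2, 4]
unit clause [-3] forces x3=F; simplify:
  drop 3 from [3, -1] -> [-1]
  satisfied 1 clause(s); 1 remain; assigned so far: [2, 3, 4]
unit clause [-1] forces x1=F; simplify:
  satisfied 1 clause(s); 0 remain; assigned so far: [1, 2, 3, 4]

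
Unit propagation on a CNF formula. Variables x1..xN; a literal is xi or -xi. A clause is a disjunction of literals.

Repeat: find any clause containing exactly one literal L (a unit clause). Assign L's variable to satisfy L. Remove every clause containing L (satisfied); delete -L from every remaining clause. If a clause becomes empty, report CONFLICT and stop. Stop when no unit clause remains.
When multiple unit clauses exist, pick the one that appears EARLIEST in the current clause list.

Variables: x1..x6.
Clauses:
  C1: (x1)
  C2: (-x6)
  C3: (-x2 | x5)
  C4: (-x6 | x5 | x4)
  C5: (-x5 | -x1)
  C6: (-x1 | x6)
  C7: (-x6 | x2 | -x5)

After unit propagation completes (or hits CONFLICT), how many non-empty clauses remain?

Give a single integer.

Answer: 2

Derivation:
unit clause [1] forces x1=T; simplify:
  drop -1 from [-5, -1] -> [-5]
  drop -1 from [-1, 6] -> [6]
  satisfied 1 clause(s); 6 remain; assigned so far: [1]
unit clause [-6] forces x6=F; simplify:
  drop 6 from [6] -> [] (empty!)
  satisfied 3 clause(s); 3 remain; assigned so far: [1, 6]
CONFLICT (empty clause)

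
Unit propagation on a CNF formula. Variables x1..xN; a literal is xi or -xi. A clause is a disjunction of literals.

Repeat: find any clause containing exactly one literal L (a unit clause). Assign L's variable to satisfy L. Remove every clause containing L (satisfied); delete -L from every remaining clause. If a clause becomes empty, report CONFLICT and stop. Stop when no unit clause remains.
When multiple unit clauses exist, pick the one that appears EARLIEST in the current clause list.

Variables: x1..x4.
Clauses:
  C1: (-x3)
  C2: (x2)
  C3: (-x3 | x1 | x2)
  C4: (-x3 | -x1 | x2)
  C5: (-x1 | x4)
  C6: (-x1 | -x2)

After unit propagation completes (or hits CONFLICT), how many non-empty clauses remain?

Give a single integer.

Answer: 0

Derivation:
unit clause [-3] forces x3=F; simplify:
  satisfied 3 clause(s); 3 remain; assigned so far: [3]
unit clause [2] forces x2=T; simplify:
  drop -2 from [-1, -2] -> [-1]
  satisfied 1 clause(s); 2 remain; assigned so far: [2, 3]
unit clause [-1] forces x1=F; simplify:
  satisfied 2 clause(s); 0 remain; assigned so far: [1, 2, 3]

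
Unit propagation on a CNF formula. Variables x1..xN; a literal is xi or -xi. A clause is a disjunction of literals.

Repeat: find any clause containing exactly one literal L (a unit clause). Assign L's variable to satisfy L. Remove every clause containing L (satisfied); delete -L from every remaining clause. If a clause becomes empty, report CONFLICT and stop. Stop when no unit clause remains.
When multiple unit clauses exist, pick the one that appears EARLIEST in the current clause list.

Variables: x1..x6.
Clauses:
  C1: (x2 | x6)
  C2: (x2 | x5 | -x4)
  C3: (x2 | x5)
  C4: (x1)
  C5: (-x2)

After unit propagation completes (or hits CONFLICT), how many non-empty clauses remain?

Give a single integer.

Answer: 0

Derivation:
unit clause [1] forces x1=T; simplify:
  satisfied 1 clause(s); 4 remain; assigned so far: [1]
unit clause [-2] forces x2=F; simplify:
  drop 2 from [2, 6] -> [6]
  drop 2 from [2, 5, -4] -> [5, -4]
  drop 2 from [2, 5] -> [5]
  satisfied 1 clause(s); 3 remain; assigned so far: [1, 2]
unit clause [6] forces x6=T; simplify:
  satisfied 1 clause(s); 2 remain; assigned so far: [1, 2, 6]
unit clause [5] forces x5=T; simplify:
  satisfied 2 clause(s); 0 remain; assigned so far: [1, 2, 5, 6]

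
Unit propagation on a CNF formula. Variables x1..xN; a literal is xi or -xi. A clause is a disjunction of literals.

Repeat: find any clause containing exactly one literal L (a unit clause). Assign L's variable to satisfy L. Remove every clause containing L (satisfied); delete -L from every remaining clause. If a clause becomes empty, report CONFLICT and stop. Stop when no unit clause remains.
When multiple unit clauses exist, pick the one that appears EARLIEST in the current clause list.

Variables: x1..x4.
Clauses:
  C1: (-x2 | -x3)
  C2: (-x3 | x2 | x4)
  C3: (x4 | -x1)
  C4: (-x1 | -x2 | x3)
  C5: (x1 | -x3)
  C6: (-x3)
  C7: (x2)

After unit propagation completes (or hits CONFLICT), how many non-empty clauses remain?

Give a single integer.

unit clause [-3] forces x3=F; simplify:
  drop 3 from [-1, -2, 3] -> [-1, -2]
  satisfied 4 clause(s); 3 remain; assigned so far: [3]
unit clause [2] forces x2=T; simplify:
  drop -2 from [-1, -2] -> [-1]
  satisfied 1 clause(s); 2 remain; assigned so far: [2, 3]
unit clause [-1] forces x1=F; simplify:
  satisfied 2 clause(s); 0 remain; assigned so far: [1, 2, 3]

Answer: 0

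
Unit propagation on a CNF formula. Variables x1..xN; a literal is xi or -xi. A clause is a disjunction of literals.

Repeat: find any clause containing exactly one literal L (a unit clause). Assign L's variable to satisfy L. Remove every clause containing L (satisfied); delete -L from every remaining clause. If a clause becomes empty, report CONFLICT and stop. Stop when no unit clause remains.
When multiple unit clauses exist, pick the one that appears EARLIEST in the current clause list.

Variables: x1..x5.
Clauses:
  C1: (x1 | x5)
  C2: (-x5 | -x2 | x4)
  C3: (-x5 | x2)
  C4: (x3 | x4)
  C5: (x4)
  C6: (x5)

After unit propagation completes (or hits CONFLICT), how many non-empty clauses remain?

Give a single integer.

unit clause [4] forces x4=T; simplify:
  satisfied 3 clause(s); 3 remain; assigned so far: [4]
unit clause [5] forces x5=T; simplify:
  drop -5 from [-5, 2] -> [2]
  satisfied 2 clause(s); 1 remain; assigned so far: [4, 5]
unit clause [2] forces x2=T; simplify:
  satisfied 1 clause(s); 0 remain; assigned so far: [2, 4, 5]

Answer: 0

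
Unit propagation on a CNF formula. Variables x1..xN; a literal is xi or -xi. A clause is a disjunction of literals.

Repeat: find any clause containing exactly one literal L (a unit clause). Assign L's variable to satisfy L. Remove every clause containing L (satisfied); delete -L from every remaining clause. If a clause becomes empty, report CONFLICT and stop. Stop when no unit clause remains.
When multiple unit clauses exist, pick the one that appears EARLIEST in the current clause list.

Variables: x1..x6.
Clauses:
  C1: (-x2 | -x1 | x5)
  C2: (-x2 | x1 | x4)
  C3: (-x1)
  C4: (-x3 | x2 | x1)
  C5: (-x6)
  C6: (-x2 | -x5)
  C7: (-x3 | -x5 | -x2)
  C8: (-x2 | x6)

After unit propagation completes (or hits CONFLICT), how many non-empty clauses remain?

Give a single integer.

Answer: 0

Derivation:
unit clause [-1] forces x1=F; simplify:
  drop 1 from [-2, 1, 4] -> [-2, 4]
  drop 1 from [-3, 2, 1] -> [-3, 2]
  satisfied 2 clause(s); 6 remain; assigned so far: [1]
unit clause [-6] forces x6=F; simplify:
  drop 6 from [-2, 6] -> [-2]
  satisfied 1 clause(s); 5 remain; assigned so far: [1, 6]
unit clause [-2] forces x2=F; simplify:
  drop 2 from [-3, 2] -> [-3]
  satisfied 4 clause(s); 1 remain; assigned so far: [1, 2, 6]
unit clause [-3] forces x3=F; simplify:
  satisfied 1 clause(s); 0 remain; assigned so far: [1, 2, 3, 6]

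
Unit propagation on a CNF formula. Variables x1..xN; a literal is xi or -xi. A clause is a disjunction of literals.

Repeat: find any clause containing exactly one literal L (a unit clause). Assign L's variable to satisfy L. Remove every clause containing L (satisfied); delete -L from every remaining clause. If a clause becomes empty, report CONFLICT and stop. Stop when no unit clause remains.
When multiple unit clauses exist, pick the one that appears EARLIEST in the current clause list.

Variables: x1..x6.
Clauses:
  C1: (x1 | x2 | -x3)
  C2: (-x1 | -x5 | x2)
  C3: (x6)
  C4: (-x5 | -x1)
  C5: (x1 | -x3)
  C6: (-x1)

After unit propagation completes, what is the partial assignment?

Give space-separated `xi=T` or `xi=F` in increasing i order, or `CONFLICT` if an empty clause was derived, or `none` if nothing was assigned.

unit clause [6] forces x6=T; simplify:
  satisfied 1 clause(s); 5 remain; assigned so far: [6]
unit clause [-1] forces x1=F; simplify:
  drop 1 from [1, 2, -3] -> [2, -3]
  drop 1 from [1, -3] -> [-3]
  satisfied 3 clause(s); 2 remain; assigned so far: [1, 6]
unit clause [-3] forces x3=F; simplify:
  satisfied 2 clause(s); 0 remain; assigned so far: [1, 3, 6]

Answer: x1=F x3=F x6=T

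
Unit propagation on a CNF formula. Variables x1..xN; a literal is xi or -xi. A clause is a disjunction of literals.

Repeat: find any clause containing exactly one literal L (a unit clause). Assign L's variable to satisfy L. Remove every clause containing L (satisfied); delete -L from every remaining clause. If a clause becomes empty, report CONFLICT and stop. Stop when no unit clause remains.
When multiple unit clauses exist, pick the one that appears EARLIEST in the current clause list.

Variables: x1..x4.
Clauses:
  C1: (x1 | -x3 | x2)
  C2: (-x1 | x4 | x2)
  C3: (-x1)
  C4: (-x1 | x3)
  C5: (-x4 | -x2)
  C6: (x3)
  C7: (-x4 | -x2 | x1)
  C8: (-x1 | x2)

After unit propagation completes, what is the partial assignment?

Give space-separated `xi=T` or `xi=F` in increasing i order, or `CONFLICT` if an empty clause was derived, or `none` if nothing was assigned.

unit clause [-1] forces x1=F; simplify:
  drop 1 from [1, -3, 2] -> [-3, 2]
  drop 1 from [-4, -2, 1] -> [-4, -2]
  satisfied 4 clause(s); 4 remain; assigned so far: [1]
unit clause [3] forces x3=T; simplify:
  drop -3 from [-3, 2] -> [2]
  satisfied 1 clause(s); 3 remain; assigned so far: [1, 3]
unit clause [2] forces x2=T; simplify:
  drop -2 from [-4, -2] -> [-4]
  drop -2 from [-4, -2] -> [-4]
  satisfied 1 clause(s); 2 remain; assigned so far: [1, 2, 3]
unit clause [-4] forces x4=F; simplify:
  satisfied 2 clause(s); 0 remain; assigned so far: [1, 2, 3, 4]

Answer: x1=F x2=T x3=T x4=F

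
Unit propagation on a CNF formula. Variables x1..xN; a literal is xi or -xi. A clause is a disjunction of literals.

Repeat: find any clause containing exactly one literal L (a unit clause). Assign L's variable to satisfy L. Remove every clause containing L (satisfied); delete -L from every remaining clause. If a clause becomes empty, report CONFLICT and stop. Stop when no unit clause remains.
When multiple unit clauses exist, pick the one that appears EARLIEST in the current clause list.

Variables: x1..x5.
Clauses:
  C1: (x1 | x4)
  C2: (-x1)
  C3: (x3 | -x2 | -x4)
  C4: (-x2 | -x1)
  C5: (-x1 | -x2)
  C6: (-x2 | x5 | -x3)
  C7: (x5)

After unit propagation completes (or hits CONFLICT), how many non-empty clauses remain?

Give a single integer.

unit clause [-1] forces x1=F; simplify:
  drop 1 from [1, 4] -> [4]
  satisfied 3 clause(s); 4 remain; assigned so far: [1]
unit clause [4] forces x4=T; simplify:
  drop -4 from [3, -2, -4] -> [3, -2]
  satisfied 1 clause(s); 3 remain; assigned so far: [1, 4]
unit clause [5] forces x5=T; simplify:
  satisfied 2 clause(s); 1 remain; assigned so far: [1, 4, 5]

Answer: 1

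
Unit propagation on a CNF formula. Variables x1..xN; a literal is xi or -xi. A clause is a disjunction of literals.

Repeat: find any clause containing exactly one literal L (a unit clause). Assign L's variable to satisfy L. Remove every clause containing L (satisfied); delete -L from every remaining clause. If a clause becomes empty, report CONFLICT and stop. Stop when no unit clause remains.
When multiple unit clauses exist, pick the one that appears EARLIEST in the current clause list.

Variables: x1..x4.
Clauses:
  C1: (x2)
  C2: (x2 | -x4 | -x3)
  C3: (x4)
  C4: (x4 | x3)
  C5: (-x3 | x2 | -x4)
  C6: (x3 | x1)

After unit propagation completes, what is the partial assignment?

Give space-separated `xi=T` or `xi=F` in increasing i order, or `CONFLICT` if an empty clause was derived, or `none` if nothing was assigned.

Answer: x2=T x4=T

Derivation:
unit clause [2] forces x2=T; simplify:
  satisfied 3 clause(s); 3 remain; assigned so far: [2]
unit clause [4] forces x4=T; simplify:
  satisfied 2 clause(s); 1 remain; assigned so far: [2, 4]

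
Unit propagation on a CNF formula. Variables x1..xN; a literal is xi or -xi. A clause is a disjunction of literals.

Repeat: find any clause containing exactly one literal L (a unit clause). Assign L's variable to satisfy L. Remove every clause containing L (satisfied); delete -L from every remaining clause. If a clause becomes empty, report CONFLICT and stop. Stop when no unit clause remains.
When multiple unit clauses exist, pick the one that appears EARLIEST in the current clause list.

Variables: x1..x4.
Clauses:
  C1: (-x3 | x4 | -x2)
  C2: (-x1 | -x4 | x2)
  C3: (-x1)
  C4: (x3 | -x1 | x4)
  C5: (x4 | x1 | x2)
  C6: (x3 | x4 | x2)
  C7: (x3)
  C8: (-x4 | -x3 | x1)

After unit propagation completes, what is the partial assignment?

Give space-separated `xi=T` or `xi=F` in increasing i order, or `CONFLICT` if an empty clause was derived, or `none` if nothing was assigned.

unit clause [-1] forces x1=F; simplify:
  drop 1 from [4, 1, 2] -> [4, 2]
  drop 1 from [-4, -3, 1] -> [-4, -3]
  satisfied 3 clause(s); 5 remain; assigned so far: [1]
unit clause [3] forces x3=T; simplify:
  drop -3 from [-3, 4, -2] -> [4, -2]
  drop -3 from [-4, -3] -> [-4]
  satisfied 2 clause(s); 3 remain; assigned so far: [1, 3]
unit clause [-4] forces x4=F; simplify:
  drop 4 from [4, -2] -> [-2]
  drop 4 from [4, 2] -> [2]
  satisfied 1 clause(s); 2 remain; assigned so far: [1, 3, 4]
unit clause [-2] forces x2=F; simplify:
  drop 2 from [2] -> [] (empty!)
  satisfied 1 clause(s); 1 remain; assigned so far: [1, 2, 3, 4]
CONFLICT (empty clause)

Answer: CONFLICT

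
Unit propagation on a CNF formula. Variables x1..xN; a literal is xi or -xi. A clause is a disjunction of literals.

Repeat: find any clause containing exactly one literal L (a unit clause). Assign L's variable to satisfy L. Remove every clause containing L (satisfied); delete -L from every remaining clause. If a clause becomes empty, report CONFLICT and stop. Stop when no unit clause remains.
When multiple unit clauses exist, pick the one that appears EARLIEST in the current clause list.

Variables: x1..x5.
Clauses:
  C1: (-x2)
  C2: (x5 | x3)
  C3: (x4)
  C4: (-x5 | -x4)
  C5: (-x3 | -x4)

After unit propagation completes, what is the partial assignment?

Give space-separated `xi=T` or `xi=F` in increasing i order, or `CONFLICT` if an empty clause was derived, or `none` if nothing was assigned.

Answer: CONFLICT

Derivation:
unit clause [-2] forces x2=F; simplify:
  satisfied 1 clause(s); 4 remain; assigned so far: [2]
unit clause [4] forces x4=T; simplify:
  drop -4 from [-5, -4] -> [-5]
  drop -4 from [-3, -4] -> [-3]
  satisfied 1 clause(s); 3 remain; assigned so far: [2, 4]
unit clause [-5] forces x5=F; simplify:
  drop 5 from [5, 3] -> [3]
  satisfied 1 clause(s); 2 remain; assigned so far: [2, 4, 5]
unit clause [3] forces x3=T; simplify:
  drop -3 from [-3] -> [] (empty!)
  satisfied 1 clause(s); 1 remain; assigned so far: [2, 3, 4, 5]
CONFLICT (empty clause)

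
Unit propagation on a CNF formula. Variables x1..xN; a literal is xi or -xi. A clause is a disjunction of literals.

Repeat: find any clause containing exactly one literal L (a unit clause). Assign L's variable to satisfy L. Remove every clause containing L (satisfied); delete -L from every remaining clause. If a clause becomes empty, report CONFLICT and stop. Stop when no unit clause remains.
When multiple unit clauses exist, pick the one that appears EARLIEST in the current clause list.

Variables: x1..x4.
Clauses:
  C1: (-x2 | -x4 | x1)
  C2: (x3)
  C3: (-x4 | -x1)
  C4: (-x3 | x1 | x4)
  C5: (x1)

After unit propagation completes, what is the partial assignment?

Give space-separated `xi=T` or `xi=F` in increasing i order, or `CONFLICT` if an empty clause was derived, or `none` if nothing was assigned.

Answer: x1=T x3=T x4=F

Derivation:
unit clause [3] forces x3=T; simplify:
  drop -3 from [-3, 1, 4] -> [1, 4]
  satisfied 1 clause(s); 4 remain; assigned so far: [3]
unit clause [1] forces x1=T; simplify:
  drop -1 from [-4, -1] -> [-4]
  satisfied 3 clause(s); 1 remain; assigned so far: [1, 3]
unit clause [-4] forces x4=F; simplify:
  satisfied 1 clause(s); 0 remain; assigned so far: [1, 3, 4]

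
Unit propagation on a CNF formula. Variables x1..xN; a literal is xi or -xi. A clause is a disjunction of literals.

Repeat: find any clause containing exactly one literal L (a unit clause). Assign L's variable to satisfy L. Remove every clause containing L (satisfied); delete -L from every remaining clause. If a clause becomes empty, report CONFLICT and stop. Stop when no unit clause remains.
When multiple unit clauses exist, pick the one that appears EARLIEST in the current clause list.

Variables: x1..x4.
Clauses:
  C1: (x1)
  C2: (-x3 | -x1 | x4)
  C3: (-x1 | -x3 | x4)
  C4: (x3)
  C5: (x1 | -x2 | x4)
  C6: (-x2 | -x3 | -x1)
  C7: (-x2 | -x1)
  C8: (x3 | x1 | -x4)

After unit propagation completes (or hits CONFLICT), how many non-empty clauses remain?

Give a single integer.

Answer: 0

Derivation:
unit clause [1] forces x1=T; simplify:
  drop -1 from [-3, -1, 4] -> [-3, 4]
  drop -1 from [-1, -3, 4] -> [-3, 4]
  drop -1 from [-2, -3, -1] -> [-2, -3]
  drop -1 from [-2, -1] -> [-2]
  satisfied 3 clause(s); 5 remain; assigned so far: [1]
unit clause [3] forces x3=T; simplify:
  drop -3 from [-3, 4] -> [4]
  drop -3 from [-3, 4] -> [4]
  drop -3 from [-2, -3] -> [-2]
  satisfied 1 clause(s); 4 remain; assigned so far: [1, 3]
unit clause [4] forces x4=T; simplify:
  satisfied 2 clause(s); 2 remain; assigned so far: [1, 3, 4]
unit clause [-2] forces x2=F; simplify:
  satisfied 2 clause(s); 0 remain; assigned so far: [1, 2, 3, 4]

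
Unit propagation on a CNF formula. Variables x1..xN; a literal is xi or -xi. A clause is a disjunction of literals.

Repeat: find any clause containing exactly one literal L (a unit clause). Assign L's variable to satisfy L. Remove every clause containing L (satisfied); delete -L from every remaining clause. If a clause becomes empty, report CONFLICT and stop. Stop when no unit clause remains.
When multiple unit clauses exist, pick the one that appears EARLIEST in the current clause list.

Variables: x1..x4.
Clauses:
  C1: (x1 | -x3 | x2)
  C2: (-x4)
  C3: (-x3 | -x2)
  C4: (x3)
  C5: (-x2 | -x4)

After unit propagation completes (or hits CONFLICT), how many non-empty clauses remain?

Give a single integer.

unit clause [-4] forces x4=F; simplify:
  satisfied 2 clause(s); 3 remain; assigned so far: [4]
unit clause [3] forces x3=T; simplify:
  drop -3 from [1, -3, 2] -> [1, 2]
  drop -3 from [-3, -2] -> [-2]
  satisfied 1 clause(s); 2 remain; assigned so far: [3, 4]
unit clause [-2] forces x2=F; simplify:
  drop 2 from [1, 2] -> [1]
  satisfied 1 clause(s); 1 remain; assigned so far: [2, 3, 4]
unit clause [1] forces x1=T; simplify:
  satisfied 1 clause(s); 0 remain; assigned so far: [1, 2, 3, 4]

Answer: 0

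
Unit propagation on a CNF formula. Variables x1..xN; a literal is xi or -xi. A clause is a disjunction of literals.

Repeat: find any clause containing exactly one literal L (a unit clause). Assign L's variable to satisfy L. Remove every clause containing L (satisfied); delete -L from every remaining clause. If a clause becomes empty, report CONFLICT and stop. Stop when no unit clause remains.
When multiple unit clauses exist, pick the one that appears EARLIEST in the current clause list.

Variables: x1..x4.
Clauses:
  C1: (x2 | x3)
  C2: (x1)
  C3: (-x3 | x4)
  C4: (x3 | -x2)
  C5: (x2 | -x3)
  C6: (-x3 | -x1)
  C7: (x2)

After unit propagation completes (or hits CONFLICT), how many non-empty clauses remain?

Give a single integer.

unit clause [1] forces x1=T; simplify:
  drop -1 from [-3, -1] -> [-3]
  satisfied 1 clause(s); 6 remain; assigned so far: [1]
unit clause [-3] forces x3=F; simplify:
  drop 3 from [2, 3] -> [2]
  drop 3 from [3, -2] -> [-2]
  satisfied 3 clause(s); 3 remain; assigned so far: [1, 3]
unit clause [2] forces x2=T; simplify:
  drop -2 from [-2] -> [] (empty!)
  satisfied 2 clause(s); 1 remain; assigned so far: [1, 2, 3]
CONFLICT (empty clause)

Answer: 0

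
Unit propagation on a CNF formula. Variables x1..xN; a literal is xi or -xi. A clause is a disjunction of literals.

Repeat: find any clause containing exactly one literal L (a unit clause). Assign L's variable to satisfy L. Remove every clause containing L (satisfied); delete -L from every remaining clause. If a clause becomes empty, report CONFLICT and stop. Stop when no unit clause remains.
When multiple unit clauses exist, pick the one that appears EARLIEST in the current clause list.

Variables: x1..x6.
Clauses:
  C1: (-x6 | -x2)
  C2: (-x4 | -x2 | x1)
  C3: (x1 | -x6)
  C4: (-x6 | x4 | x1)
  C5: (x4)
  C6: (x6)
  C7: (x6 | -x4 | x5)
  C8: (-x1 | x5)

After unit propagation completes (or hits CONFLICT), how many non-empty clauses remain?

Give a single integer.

unit clause [4] forces x4=T; simplify:
  drop -4 from [-4, -2, 1] -> [-2, 1]
  drop -4 from [6, -4, 5] -> [6, 5]
  satisfied 2 clause(s); 6 remain; assigned so far: [4]
unit clause [6] forces x6=T; simplify:
  drop -6 from [-6, -2] -> [-2]
  drop -6 from [1, -6] -> [1]
  satisfied 2 clause(s); 4 remain; assigned so far: [4, 6]
unit clause [-2] forces x2=F; simplify:
  satisfied 2 clause(s); 2 remain; assigned so far: [2, 4, 6]
unit clause [1] forces x1=T; simplify:
  drop -1 from [-1, 5] -> [5]
  satisfied 1 clause(s); 1 remain; assigned so far: [1, 2, 4, 6]
unit clause [5] forces x5=T; simplify:
  satisfied 1 clause(s); 0 remain; assigned so far: [1, 2, 4, 5, 6]

Answer: 0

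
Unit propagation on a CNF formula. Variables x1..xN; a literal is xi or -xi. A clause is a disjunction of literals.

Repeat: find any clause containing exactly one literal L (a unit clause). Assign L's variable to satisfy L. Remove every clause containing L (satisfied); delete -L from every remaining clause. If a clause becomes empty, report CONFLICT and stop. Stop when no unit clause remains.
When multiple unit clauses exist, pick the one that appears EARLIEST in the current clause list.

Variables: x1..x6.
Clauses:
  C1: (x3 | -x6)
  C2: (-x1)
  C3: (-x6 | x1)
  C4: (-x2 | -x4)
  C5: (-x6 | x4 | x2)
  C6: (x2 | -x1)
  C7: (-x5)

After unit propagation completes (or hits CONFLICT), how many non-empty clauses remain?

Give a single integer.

Answer: 1

Derivation:
unit clause [-1] forces x1=F; simplify:
  drop 1 from [-6, 1] -> [-6]
  satisfied 2 clause(s); 5 remain; assigned so far: [1]
unit clause [-6] forces x6=F; simplify:
  satisfied 3 clause(s); 2 remain; assigned so far: [1, 6]
unit clause [-5] forces x5=F; simplify:
  satisfied 1 clause(s); 1 remain; assigned so far: [1, 5, 6]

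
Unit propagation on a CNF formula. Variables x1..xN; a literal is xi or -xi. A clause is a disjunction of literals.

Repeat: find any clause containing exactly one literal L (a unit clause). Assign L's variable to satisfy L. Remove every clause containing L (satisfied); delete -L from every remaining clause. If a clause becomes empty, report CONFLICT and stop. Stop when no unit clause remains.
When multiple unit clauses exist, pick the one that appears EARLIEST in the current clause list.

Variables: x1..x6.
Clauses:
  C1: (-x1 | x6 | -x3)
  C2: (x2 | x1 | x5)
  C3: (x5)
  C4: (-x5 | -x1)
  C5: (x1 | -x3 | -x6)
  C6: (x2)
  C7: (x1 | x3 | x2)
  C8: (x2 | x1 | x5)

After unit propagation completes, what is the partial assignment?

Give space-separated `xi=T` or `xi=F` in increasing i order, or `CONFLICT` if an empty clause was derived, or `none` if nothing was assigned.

Answer: x1=F x2=T x5=T

Derivation:
unit clause [5] forces x5=T; simplify:
  drop -5 from [-5, -1] -> [-1]
  satisfied 3 clause(s); 5 remain; assigned so far: [5]
unit clause [-1] forces x1=F; simplify:
  drop 1 from [1, -3, -6] -> [-3, -6]
  drop 1 from [1, 3, 2] -> [3, 2]
  satisfied 2 clause(s); 3 remain; assigned so far: [1, 5]
unit clause [2] forces x2=T; simplify:
  satisfied 2 clause(s); 1 remain; assigned so far: [1, 2, 5]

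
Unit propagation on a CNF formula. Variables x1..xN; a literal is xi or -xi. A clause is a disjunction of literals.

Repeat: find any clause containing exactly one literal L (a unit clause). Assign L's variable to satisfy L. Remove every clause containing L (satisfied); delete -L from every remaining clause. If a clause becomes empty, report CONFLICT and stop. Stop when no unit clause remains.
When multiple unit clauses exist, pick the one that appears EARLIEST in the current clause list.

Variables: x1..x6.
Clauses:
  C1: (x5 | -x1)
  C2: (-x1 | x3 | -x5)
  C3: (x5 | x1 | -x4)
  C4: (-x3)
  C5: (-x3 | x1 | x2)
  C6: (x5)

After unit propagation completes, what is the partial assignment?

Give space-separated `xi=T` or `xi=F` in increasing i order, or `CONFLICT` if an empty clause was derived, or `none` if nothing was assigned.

Answer: x1=F x3=F x5=T

Derivation:
unit clause [-3] forces x3=F; simplify:
  drop 3 from [-1, 3, -5] -> [-1, -5]
  satisfied 2 clause(s); 4 remain; assigned so far: [3]
unit clause [5] forces x5=T; simplify:
  drop -5 from [-1, -5] -> [-1]
  satisfied 3 clause(s); 1 remain; assigned so far: [3, 5]
unit clause [-1] forces x1=F; simplify:
  satisfied 1 clause(s); 0 remain; assigned so far: [1, 3, 5]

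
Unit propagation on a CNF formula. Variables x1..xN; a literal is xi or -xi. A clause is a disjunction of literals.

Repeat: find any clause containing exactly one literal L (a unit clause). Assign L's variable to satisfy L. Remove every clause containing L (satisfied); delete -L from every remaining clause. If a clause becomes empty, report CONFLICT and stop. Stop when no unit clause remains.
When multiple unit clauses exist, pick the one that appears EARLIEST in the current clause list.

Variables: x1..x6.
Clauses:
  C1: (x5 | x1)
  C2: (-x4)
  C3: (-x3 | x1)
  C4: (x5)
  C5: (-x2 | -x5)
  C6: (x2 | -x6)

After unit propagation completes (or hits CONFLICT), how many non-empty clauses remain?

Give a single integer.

Answer: 1

Derivation:
unit clause [-4] forces x4=F; simplify:
  satisfied 1 clause(s); 5 remain; assigned so far: [4]
unit clause [5] forces x5=T; simplify:
  drop -5 from [-2, -5] -> [-2]
  satisfied 2 clause(s); 3 remain; assigned so far: [4, 5]
unit clause [-2] forces x2=F; simplify:
  drop 2 from [2, -6] -> [-6]
  satisfied 1 clause(s); 2 remain; assigned so far: [2, 4, 5]
unit clause [-6] forces x6=F; simplify:
  satisfied 1 clause(s); 1 remain; assigned so far: [2, 4, 5, 6]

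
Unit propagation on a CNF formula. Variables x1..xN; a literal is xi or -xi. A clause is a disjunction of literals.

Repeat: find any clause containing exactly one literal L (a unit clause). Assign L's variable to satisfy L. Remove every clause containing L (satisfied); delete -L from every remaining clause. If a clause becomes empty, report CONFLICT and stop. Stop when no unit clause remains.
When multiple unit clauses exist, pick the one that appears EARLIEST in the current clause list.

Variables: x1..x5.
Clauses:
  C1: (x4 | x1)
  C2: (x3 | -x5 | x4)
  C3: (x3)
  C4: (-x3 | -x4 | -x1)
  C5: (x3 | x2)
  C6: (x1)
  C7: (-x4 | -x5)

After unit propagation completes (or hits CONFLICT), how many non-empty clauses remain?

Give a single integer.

unit clause [3] forces x3=T; simplify:
  drop -3 from [-3, -4, -1] -> [-4, -1]
  satisfied 3 clause(s); 4 remain; assigned so far: [3]
unit clause [1] forces x1=T; simplify:
  drop -1 from [-4, -1] -> [-4]
  satisfied 2 clause(s); 2 remain; assigned so far: [1, 3]
unit clause [-4] forces x4=F; simplify:
  satisfied 2 clause(s); 0 remain; assigned so far: [1, 3, 4]

Answer: 0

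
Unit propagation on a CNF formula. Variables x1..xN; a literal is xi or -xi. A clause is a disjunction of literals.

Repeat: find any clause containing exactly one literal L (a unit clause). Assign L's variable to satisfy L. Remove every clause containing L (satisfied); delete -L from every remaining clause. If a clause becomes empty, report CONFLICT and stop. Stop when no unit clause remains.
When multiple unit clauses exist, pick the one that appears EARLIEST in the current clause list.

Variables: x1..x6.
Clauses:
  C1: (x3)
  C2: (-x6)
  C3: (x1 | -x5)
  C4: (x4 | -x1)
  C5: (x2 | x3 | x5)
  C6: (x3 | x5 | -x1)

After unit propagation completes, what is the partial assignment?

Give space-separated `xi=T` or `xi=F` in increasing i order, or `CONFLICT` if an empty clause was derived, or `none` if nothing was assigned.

Answer: x3=T x6=F

Derivation:
unit clause [3] forces x3=T; simplify:
  satisfied 3 clause(s); 3 remain; assigned so far: [3]
unit clause [-6] forces x6=F; simplify:
  satisfied 1 clause(s); 2 remain; assigned so far: [3, 6]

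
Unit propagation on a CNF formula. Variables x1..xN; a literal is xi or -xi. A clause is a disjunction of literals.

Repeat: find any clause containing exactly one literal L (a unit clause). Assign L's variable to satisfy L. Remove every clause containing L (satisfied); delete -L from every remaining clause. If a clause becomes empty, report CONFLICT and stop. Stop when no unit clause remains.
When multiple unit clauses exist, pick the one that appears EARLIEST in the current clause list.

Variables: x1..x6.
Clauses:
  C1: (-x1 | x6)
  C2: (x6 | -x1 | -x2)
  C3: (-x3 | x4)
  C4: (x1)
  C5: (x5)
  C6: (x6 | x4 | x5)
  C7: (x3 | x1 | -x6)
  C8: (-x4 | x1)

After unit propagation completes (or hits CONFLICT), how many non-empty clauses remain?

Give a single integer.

unit clause [1] forces x1=T; simplify:
  drop -1 from [-1, 6] -> [6]
  drop -1 from [6, -1, -2] -> [6, -2]
  satisfied 3 clause(s); 5 remain; assigned so far: [1]
unit clause [6] forces x6=T; simplify:
  satisfied 3 clause(s); 2 remain; assigned so far: [1, 6]
unit clause [5] forces x5=T; simplify:
  satisfied 1 clause(s); 1 remain; assigned so far: [1, 5, 6]

Answer: 1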